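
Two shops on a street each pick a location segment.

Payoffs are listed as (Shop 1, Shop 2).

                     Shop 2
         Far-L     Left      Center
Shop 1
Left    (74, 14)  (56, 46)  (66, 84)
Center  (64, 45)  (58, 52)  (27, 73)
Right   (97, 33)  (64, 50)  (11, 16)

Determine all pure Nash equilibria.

Pure-strategy Nash equilibria: (Left, Center) and (Right, Left)

(Left, Far-L): Shop 1 can switch to Right (74 → 97). Not NE.
(Left, Left): Shop 1 can switch to Center (56 → 58). Not NE.
(Left, Center): Shop 1 gets 66, best alternative 27; Shop 2 gets 84, best alternative 46. No profitable deviation — NE.
(Center, Far-L): Shop 1 can switch to Left (64 → 74). Not NE.
(Center, Left): Shop 1 can switch to Right (58 → 64). Not NE.
(Center, Center): Shop 1 can switch to Left (27 → 66). Not NE.
(Right, Far-L): Shop 2 can switch to Left (33 → 50). Not NE.
(Right, Left): Shop 1 gets 64, best alternative 58; Shop 2 gets 50, best alternative 33. No profitable deviation — NE.
(Right, Center): Shop 1 can switch to Left (11 → 66). Not NE.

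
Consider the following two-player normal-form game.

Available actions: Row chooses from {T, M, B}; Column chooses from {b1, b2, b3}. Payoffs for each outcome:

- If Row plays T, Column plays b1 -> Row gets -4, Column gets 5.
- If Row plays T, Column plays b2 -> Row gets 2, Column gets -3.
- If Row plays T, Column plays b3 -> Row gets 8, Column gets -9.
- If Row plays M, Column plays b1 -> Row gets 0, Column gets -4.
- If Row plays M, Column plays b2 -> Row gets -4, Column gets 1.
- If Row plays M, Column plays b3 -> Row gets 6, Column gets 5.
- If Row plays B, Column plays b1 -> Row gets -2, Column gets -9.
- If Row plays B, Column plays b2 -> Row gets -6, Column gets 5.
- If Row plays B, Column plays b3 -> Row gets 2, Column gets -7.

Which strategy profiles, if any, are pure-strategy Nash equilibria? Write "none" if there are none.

Check each profile: it is a Nash equilibrium iff no player can strictly gain by switching unilaterally.
(T, b1): Row can switch to M (-4 → 0). Not NE.
(T, b2): Column can switch to b1 (-3 → 5). Not NE.
(T, b3): Column can switch to b1 (-9 → 5). Not NE.
(M, b1): Column can switch to b2 (-4 → 1). Not NE.
(M, b2): Row can switch to T (-4 → 2). Not NE.
(M, b3): Row can switch to T (6 → 8). Not NE.
(B, b1): Row can switch to M (-2 → 0). Not NE.
(B, b2): Row can switch to T (-6 → 2). Not NE.
(The remaining 1 profile has a profitable deviation by the same check.)

none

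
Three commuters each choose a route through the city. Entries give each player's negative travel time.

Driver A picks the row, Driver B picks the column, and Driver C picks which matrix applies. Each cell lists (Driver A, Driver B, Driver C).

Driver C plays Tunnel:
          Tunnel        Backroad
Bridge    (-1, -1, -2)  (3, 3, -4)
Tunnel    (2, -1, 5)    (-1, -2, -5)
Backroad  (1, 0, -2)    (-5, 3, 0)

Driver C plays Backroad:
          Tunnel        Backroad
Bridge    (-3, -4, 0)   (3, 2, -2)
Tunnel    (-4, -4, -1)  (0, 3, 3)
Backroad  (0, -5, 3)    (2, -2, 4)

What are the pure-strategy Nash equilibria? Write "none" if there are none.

(Bridge, Tunnel, Tunnel): Driver A can switch to Tunnel (-1 → 2). Not NE.
(Bridge, Tunnel, Backroad): Driver A can switch to Backroad (-3 → 0). Not NE.
(Bridge, Backroad, Tunnel): Driver C can switch to Backroad (-4 → -2). Not NE.
(Bridge, Backroad, Backroad): Driver A gets 3, best alternative 2; Driver B gets 2, best alternative -4; Driver C gets -2, best alternative -4. No profitable deviation — NE.
(Tunnel, Tunnel, Tunnel): Driver A gets 2, best alternative 1; Driver B gets -1, best alternative -2; Driver C gets 5, best alternative -1. No profitable deviation — NE.
(Tunnel, Tunnel, Backroad): Driver A can switch to Bridge (-4 → -3). Not NE.
(Tunnel, Backroad, Tunnel): Driver A can switch to Bridge (-1 → 3). Not NE.
(Tunnel, Backroad, Backroad): Driver A can switch to Bridge (0 → 3). Not NE.
(Backroad, Tunnel, Tunnel): Driver A can switch to Tunnel (1 → 2). Not NE.
(Backroad, Tunnel, Backroad): Driver B can switch to Backroad (-5 → -2). Not NE.
(Backroad, Backroad, Tunnel): Driver A can switch to Bridge (-5 → 3). Not NE.
(Backroad, Backroad, Backroad): Driver A can switch to Bridge (2 → 3). Not NE.

(Bridge, Backroad, Backroad); (Tunnel, Tunnel, Tunnel)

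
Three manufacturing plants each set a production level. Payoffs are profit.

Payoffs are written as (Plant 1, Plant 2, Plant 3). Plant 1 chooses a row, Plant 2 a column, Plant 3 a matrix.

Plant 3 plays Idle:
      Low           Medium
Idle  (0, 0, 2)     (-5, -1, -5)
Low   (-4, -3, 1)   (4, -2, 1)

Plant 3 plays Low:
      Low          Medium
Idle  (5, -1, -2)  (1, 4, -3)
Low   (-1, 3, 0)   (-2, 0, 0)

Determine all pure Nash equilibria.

The pure Nash equilibria are (Idle, Low, Idle); (Idle, Medium, Low); (Low, Medium, Idle).

Check each profile: it is a Nash equilibrium iff no player can strictly gain by switching unilaterally.
(Idle, Low, Idle): Plant 1 gets 0, best alternative -4; Plant 2 gets 0, best alternative -1; Plant 3 gets 2, best alternative -2. No profitable deviation — NE.
(Idle, Low, Low): Plant 2 can switch to Medium (-1 → 4). Not NE.
(Idle, Medium, Idle): Plant 1 can switch to Low (-5 → 4). Not NE.
(Idle, Medium, Low): Plant 1 gets 1, best alternative -2; Plant 2 gets 4, best alternative -1; Plant 3 gets -3, best alternative -5. No profitable deviation — NE.
(Low, Low, Idle): Plant 1 can switch to Idle (-4 → 0). Not NE.
(Low, Low, Low): Plant 1 can switch to Idle (-1 → 5). Not NE.
(Low, Medium, Idle): Plant 1 gets 4, best alternative -5; Plant 2 gets -2, best alternative -3; Plant 3 gets 1, best alternative 0. No profitable deviation — NE.
(Low, Medium, Low): Plant 1 can switch to Idle (-2 → 1). Not NE.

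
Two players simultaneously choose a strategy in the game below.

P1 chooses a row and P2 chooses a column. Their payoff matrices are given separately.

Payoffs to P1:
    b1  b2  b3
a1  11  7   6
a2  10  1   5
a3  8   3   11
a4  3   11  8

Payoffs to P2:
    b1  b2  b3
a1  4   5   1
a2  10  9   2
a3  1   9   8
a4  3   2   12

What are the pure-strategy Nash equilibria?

No pure-strategy Nash equilibrium.

(a1, b1): P2 can switch to b2 (4 → 5). Not NE.
(a1, b2): P1 can switch to a4 (7 → 11). Not NE.
(a1, b3): P1 can switch to a3 (6 → 11). Not NE.
(a2, b1): P1 can switch to a1 (10 → 11). Not NE.
(a2, b2): P1 can switch to a1 (1 → 7). Not NE.
(a2, b3): P1 can switch to a1 (5 → 6). Not NE.
(a3, b1): P1 can switch to a1 (8 → 11). Not NE.
(a3, b2): P1 can switch to a1 (3 → 7). Not NE.
(a3, b3): P2 can switch to b2 (8 → 9). Not NE.
(a4, b1): P1 can switch to a1 (3 → 11). Not NE.
(a4, b2): P2 can switch to b1 (2 → 3). Not NE.
(a4, b3): P1 can switch to a3 (8 → 11). Not NE.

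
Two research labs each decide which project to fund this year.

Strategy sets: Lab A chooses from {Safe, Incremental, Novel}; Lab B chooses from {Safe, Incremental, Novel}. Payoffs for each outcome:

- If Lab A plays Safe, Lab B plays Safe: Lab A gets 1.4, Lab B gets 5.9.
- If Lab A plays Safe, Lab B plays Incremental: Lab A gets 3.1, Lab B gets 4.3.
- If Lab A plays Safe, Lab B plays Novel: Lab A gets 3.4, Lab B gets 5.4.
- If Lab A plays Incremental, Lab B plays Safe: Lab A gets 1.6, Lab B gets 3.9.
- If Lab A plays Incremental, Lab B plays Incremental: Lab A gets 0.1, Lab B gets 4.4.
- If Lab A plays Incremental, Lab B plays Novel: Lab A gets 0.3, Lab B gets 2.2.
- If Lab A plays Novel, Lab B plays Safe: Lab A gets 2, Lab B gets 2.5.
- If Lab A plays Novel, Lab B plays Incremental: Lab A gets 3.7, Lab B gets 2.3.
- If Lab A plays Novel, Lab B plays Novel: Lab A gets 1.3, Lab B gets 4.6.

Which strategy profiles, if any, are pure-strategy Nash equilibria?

No pure-strategy Nash equilibrium.

For each player, find the best response to each opponent profile; mutual best responses are the pure NE.
Lab A against Safe: payoffs 1.4, 1.6, 2 → best response Novel.
Lab A against Incremental: payoffs 3.1, 0.1, 3.7 → best response Novel.
Lab A against Novel: payoffs 3.4, 0.3, 1.3 → best response Safe.
Lab B against Safe: payoffs 5.9, 4.3, 5.4 → best response Safe.
Lab B against Incremental: payoffs 3.9, 4.4, 2.2 → best response Incremental.
Lab B against Novel: payoffs 2.5, 2.3, 4.6 → best response Novel.
No profile is a mutual best response for all players.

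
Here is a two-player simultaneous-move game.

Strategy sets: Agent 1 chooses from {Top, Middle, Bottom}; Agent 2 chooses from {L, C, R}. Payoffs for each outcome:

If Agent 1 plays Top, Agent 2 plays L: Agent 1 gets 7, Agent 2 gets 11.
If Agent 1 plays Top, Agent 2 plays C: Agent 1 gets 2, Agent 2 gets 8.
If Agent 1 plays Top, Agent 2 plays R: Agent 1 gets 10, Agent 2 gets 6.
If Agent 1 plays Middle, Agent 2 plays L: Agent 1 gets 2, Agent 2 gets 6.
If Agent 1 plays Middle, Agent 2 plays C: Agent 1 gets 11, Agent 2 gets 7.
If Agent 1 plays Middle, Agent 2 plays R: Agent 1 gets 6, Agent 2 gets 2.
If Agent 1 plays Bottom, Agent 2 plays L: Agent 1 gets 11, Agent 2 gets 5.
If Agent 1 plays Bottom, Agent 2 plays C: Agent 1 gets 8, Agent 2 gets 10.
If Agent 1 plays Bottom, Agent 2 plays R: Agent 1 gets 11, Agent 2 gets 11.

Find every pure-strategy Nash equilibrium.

Mark each player's best response to every combination of opponents' strategies; a profile where every player is best-responding is a pure Nash equilibrium.
Agent 1 against L: payoffs 7, 2, 11 → best response Bottom.
Agent 1 against C: payoffs 2, 11, 8 → best response Middle.
Agent 1 against R: payoffs 10, 6, 11 → best response Bottom.
Agent 2 against Top: payoffs 11, 8, 6 → best response L.
Agent 2 against Middle: payoffs 6, 7, 2 → best response C.
Agent 2 against Bottom: payoffs 5, 10, 11 → best response R.
Mutual best responses: (Middle, C); (Bottom, R).

(Middle, C), (Bottom, R)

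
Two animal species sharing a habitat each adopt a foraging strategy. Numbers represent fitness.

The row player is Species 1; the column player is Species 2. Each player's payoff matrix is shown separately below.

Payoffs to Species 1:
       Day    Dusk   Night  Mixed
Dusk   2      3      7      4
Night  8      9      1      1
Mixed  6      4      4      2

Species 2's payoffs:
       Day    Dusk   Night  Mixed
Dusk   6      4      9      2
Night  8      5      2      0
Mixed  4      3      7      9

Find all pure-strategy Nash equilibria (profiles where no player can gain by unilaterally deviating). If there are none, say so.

(Dusk, Day): Species 1 can switch to Night (2 → 8). Not NE.
(Dusk, Dusk): Species 1 can switch to Night (3 → 9). Not NE.
(Dusk, Night): Species 1 gets 7, best alternative 4; Species 2 gets 9, best alternative 6. No profitable deviation — NE.
(Dusk, Mixed): Species 2 can switch to Day (2 → 6). Not NE.
(Night, Day): Species 1 gets 8, best alternative 6; Species 2 gets 8, best alternative 5. No profitable deviation — NE.
(Night, Dusk): Species 2 can switch to Day (5 → 8). Not NE.
(Night, Night): Species 1 can switch to Dusk (1 → 7). Not NE.
(Night, Mixed): Species 1 can switch to Dusk (1 → 4). Not NE.
(Mixed, Day): Species 1 can switch to Night (6 → 8). Not NE.
(Mixed, Dusk): Species 1 can switch to Night (4 → 9). Not NE.
(Mixed, Night): Species 1 can switch to Dusk (4 → 7). Not NE.
(Mixed, Mixed): Species 1 can switch to Dusk (2 → 4). Not NE.

Pure-strategy Nash equilibria: (Dusk, Night); (Night, Day)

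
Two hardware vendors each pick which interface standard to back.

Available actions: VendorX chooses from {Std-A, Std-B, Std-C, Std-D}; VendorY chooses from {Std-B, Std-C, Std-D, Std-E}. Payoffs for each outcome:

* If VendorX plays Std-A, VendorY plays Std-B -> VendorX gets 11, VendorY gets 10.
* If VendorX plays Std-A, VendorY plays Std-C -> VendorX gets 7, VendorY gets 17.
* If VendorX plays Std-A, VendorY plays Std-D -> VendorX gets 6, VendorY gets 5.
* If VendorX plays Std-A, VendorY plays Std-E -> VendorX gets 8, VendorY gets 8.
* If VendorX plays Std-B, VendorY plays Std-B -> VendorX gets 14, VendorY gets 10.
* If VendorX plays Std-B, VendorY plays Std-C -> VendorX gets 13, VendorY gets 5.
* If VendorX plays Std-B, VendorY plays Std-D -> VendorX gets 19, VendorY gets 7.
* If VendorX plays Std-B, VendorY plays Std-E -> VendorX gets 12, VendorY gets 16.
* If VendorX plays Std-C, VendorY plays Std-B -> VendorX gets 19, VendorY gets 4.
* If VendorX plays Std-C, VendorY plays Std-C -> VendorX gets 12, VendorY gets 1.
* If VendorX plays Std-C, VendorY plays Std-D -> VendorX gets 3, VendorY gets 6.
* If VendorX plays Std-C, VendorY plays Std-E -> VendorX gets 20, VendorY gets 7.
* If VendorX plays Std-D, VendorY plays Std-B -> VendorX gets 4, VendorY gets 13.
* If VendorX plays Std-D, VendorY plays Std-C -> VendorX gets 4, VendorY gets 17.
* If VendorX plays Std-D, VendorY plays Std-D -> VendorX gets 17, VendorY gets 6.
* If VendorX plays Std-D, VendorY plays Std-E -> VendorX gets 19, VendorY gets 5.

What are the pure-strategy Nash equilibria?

VendorX against Std-B: payoffs 11, 14, 19, 4 → best response Std-C.
VendorX against Std-C: payoffs 7, 13, 12, 4 → best response Std-B.
VendorX against Std-D: payoffs 6, 19, 3, 17 → best response Std-B.
VendorX against Std-E: payoffs 8, 12, 20, 19 → best response Std-C.
VendorY against Std-A: payoffs 10, 17, 5, 8 → best response Std-C.
VendorY against Std-B: payoffs 10, 5, 7, 16 → best response Std-E.
VendorY against Std-C: payoffs 4, 1, 6, 7 → best response Std-E.
VendorY against Std-D: payoffs 13, 17, 6, 5 → best response Std-C.
Mutual best responses: (Std-C, Std-E).

The unique pure-strategy Nash equilibrium is (Std-C, Std-E).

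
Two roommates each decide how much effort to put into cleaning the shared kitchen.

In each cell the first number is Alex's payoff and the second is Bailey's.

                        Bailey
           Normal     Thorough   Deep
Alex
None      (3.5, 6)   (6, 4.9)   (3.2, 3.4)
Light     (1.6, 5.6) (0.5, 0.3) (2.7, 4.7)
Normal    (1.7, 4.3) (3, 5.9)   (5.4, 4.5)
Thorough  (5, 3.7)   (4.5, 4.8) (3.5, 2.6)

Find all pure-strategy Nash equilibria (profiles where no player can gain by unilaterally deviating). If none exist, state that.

No pure-strategy Nash equilibrium.

(None, Normal): Alex can switch to Thorough (3.5 → 5). Not NE.
(None, Thorough): Bailey can switch to Normal (4.9 → 6). Not NE.
(None, Deep): Alex can switch to Normal (3.2 → 5.4). Not NE.
(Light, Normal): Alex can switch to None (1.6 → 3.5). Not NE.
(Light, Thorough): Alex can switch to None (0.5 → 6). Not NE.
(Light, Deep): Alex can switch to None (2.7 → 3.2). Not NE.
(Normal, Normal): Alex can switch to None (1.7 → 3.5). Not NE.
(Normal, Thorough): Alex can switch to None (3 → 6). Not NE.
(Normal, Deep): Bailey can switch to Thorough (4.5 → 5.9). Not NE.
(Thorough, Normal): Bailey can switch to Thorough (3.7 → 4.8). Not NE.
(Thorough, Thorough): Alex can switch to None (4.5 → 6). Not NE.
(Thorough, Deep): Alex can switch to Normal (3.5 → 5.4). Not NE.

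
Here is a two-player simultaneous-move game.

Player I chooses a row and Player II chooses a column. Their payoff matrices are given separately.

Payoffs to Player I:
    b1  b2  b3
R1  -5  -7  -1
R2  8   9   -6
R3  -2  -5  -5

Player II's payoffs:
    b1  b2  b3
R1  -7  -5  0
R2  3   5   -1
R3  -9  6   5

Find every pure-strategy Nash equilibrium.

Player I against b1: payoffs -5, 8, -2 → best response R2.
Player I against b2: payoffs -7, 9, -5 → best response R2.
Player I against b3: payoffs -1, -6, -5 → best response R1.
Player II against R1: payoffs -7, -5, 0 → best response b3.
Player II against R2: payoffs 3, 5, -1 → best response b2.
Player II against R3: payoffs -9, 6, 5 → best response b2.
Mutual best responses: (R1, b3); (R2, b2).

Pure-strategy Nash equilibria: (R1, b3); (R2, b2)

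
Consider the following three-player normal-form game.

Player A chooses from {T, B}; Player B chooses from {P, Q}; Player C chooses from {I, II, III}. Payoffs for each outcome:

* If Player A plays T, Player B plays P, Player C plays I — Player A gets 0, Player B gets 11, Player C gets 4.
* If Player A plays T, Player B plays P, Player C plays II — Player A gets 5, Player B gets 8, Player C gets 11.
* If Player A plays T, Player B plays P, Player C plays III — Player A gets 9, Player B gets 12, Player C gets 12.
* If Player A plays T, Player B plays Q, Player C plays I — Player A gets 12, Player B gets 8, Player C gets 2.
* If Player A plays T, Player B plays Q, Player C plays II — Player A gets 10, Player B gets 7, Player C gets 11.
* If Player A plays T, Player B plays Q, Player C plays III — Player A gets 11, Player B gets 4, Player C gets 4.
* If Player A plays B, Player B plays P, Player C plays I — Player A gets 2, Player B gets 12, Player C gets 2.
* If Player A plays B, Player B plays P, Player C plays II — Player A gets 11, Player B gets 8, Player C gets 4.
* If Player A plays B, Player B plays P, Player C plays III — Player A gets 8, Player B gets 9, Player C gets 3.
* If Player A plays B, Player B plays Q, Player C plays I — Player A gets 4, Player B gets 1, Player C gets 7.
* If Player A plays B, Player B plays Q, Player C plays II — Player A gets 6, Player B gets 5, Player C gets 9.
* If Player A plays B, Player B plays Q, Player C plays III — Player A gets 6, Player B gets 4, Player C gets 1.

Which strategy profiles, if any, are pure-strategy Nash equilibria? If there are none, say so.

Pure-strategy Nash equilibria: (T, P, III); (B, P, II)

Mark each player's best response to every combination of opponents' strategies; a profile where every player is best-responding is a pure Nash equilibrium.
Player A against (P, I): payoffs 0, 2 → best response B.
Player A against (P, II): payoffs 5, 11 → best response B.
Player A against (P, III): payoffs 9, 8 → best response T.
Player A against (Q, I): payoffs 12, 4 → best response T.
Player A against (Q, II): payoffs 10, 6 → best response T.
Player A against (Q, III): payoffs 11, 6 → best response T.
Player B against (T, I): payoffs 11, 8 → best response P.
Player B against (T, II): payoffs 8, 7 → best response P.
Player B against (T, III): payoffs 12, 4 → best response P.
Player B against (B, I): payoffs 12, 1 → best response P.
Player B against (B, II): payoffs 8, 5 → best response P.
Player B against (B, III): payoffs 9, 4 → best response P.
Player C against (T, P): payoffs 4, 11, 12 → best response III.
Player C against (T, Q): payoffs 2, 11, 4 → best response II.
Player C against (B, P): payoffs 2, 4, 3 → best response II.
Player C against (B, Q): payoffs 7, 9, 1 → best response II.
Mutual best responses: (T, P, III); (B, P, II).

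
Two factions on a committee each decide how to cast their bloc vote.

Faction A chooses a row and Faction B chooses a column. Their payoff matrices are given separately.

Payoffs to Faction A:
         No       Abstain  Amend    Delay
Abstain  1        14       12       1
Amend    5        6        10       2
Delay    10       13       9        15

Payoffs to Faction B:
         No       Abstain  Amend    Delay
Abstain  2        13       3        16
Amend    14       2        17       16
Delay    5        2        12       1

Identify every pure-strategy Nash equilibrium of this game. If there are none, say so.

No pure-strategy Nash equilibrium.

Faction A against No: payoffs 1, 5, 10 → best response Delay.
Faction A against Abstain: payoffs 14, 6, 13 → best response Abstain.
Faction A against Amend: payoffs 12, 10, 9 → best response Abstain.
Faction A against Delay: payoffs 1, 2, 15 → best response Delay.
Faction B against Abstain: payoffs 2, 13, 3, 16 → best response Delay.
Faction B against Amend: payoffs 14, 2, 17, 16 → best response Amend.
Faction B against Delay: payoffs 5, 2, 12, 1 → best response Amend.
No profile is a mutual best response for all players.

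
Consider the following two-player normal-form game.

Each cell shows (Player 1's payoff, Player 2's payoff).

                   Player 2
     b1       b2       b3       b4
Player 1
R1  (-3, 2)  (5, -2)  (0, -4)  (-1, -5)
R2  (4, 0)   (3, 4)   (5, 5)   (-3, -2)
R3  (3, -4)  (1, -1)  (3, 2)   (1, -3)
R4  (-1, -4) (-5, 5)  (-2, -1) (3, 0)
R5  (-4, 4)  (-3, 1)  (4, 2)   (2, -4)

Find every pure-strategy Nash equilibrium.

Pure NE: (R2, b3)

Mark each player's best response to every combination of opponents' strategies; a profile where every player is best-responding is a pure Nash equilibrium.
Player 1 against b1: payoffs -3, 4, 3, -1, -4 → best response R2.
Player 1 against b2: payoffs 5, 3, 1, -5, -3 → best response R1.
Player 1 against b3: payoffs 0, 5, 3, -2, 4 → best response R2.
Player 1 against b4: payoffs -1, -3, 1, 3, 2 → best response R4.
Player 2 against R1: payoffs 2, -2, -4, -5 → best response b1.
Player 2 against R2: payoffs 0, 4, 5, -2 → best response b3.
Player 2 against R3: payoffs -4, -1, 2, -3 → best response b3.
Player 2 against R4: payoffs -4, 5, -1, 0 → best response b2.
Player 2 against R5: payoffs 4, 1, 2, -4 → best response b1.
Mutual best responses: (R2, b3).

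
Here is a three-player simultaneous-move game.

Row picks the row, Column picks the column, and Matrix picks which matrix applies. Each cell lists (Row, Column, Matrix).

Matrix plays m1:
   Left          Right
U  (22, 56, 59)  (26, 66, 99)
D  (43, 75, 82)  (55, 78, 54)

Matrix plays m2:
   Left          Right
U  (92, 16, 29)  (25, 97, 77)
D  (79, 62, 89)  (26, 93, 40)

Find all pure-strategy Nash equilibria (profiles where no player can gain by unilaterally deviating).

(D, Right, m1)

(U, Left, m1): Row can switch to D (22 → 43). Not NE.
(U, Left, m2): Column can switch to Right (16 → 97). Not NE.
(U, Right, m1): Row can switch to D (26 → 55). Not NE.
(U, Right, m2): Row can switch to D (25 → 26). Not NE.
(D, Left, m1): Column can switch to Right (75 → 78). Not NE.
(D, Left, m2): Row can switch to U (79 → 92). Not NE.
(D, Right, m1): Row gets 55, best alternative 26; Column gets 78, best alternative 75; Matrix gets 54, best alternative 40. No profitable deviation — NE.
(D, Right, m2): Matrix can switch to m1 (40 → 54). Not NE.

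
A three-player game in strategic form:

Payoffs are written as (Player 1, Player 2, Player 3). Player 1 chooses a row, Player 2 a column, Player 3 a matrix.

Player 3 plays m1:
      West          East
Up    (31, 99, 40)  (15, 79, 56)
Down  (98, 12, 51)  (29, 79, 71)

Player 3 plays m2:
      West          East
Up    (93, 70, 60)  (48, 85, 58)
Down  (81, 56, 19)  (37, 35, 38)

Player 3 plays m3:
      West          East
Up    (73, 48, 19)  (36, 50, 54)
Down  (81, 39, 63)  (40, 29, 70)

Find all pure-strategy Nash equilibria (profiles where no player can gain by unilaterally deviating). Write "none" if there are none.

(Up, East, m2) and (Down, West, m3) and (Down, East, m1)

Player 1 against (West, m1): payoffs 31, 98 → best response Down.
Player 1 against (West, m2): payoffs 93, 81 → best response Up.
Player 1 against (West, m3): payoffs 73, 81 → best response Down.
Player 1 against (East, m1): payoffs 15, 29 → best response Down.
Player 1 against (East, m2): payoffs 48, 37 → best response Up.
Player 1 against (East, m3): payoffs 36, 40 → best response Down.
Player 2 against (Up, m1): payoffs 99, 79 → best response West.
Player 2 against (Up, m2): payoffs 70, 85 → best response East.
Player 2 against (Up, m3): payoffs 48, 50 → best response East.
Player 2 against (Down, m1): payoffs 12, 79 → best response East.
Player 2 against (Down, m2): payoffs 56, 35 → best response West.
Player 2 against (Down, m3): payoffs 39, 29 → best response West.
Player 3 against (Up, West): payoffs 40, 60, 19 → best response m2.
Player 3 against (Up, East): payoffs 56, 58, 54 → best response m2.
Player 3 against (Down, West): payoffs 51, 19, 63 → best response m3.
Player 3 against (Down, East): payoffs 71, 38, 70 → best response m1.
Mutual best responses: (Up, East, m2); (Down, West, m3); (Down, East, m1).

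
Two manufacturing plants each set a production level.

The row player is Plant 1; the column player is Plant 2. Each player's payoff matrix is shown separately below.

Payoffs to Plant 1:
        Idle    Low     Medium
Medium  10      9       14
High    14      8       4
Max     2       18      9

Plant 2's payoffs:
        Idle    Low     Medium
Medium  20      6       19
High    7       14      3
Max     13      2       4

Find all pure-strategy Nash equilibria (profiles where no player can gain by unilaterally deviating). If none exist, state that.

Check each profile: it is a Nash equilibrium iff no player can strictly gain by switching unilaterally.
(Medium, Idle): Plant 1 can switch to High (10 → 14). Not NE.
(Medium, Low): Plant 1 can switch to Max (9 → 18). Not NE.
(Medium, Medium): Plant 2 can switch to Idle (19 → 20). Not NE.
(High, Idle): Plant 2 can switch to Low (7 → 14). Not NE.
(High, Low): Plant 1 can switch to Medium (8 → 9). Not NE.
(High, Medium): Plant 1 can switch to Medium (4 → 14). Not NE.
(Max, Idle): Plant 1 can switch to Medium (2 → 10). Not NE.
(Max, Low): Plant 2 can switch to Idle (2 → 13). Not NE.
(Max, Medium): Plant 1 can switch to Medium (9 → 14). Not NE.

There is no pure-strategy Nash equilibrium.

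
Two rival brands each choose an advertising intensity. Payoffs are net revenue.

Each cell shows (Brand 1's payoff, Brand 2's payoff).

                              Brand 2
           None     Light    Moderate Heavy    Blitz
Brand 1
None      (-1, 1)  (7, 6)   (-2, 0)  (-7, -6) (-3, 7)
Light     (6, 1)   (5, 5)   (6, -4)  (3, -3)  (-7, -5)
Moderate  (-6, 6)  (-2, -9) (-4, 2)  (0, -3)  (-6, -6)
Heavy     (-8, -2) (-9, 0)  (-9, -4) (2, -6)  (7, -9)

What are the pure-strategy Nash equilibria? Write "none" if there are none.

(None, None): Brand 1 can switch to Light (-1 → 6). Not NE.
(None, Light): Brand 2 can switch to Blitz (6 → 7). Not NE.
(None, Moderate): Brand 1 can switch to Light (-2 → 6). Not NE.
(None, Heavy): Brand 1 can switch to Light (-7 → 3). Not NE.
(None, Blitz): Brand 1 can switch to Heavy (-3 → 7). Not NE.
(Light, None): Brand 2 can switch to Light (1 → 5). Not NE.
(Light, Light): Brand 1 can switch to None (5 → 7). Not NE.
(Light, Moderate): Brand 2 can switch to None (-4 → 1). Not NE.
(Light, Heavy): Brand 2 can switch to None (-3 → 1). Not NE.
(Light, Blitz): Brand 1 can switch to None (-7 → -3). Not NE.
(The remaining 10 profiles each have a profitable deviation by the same check.)

none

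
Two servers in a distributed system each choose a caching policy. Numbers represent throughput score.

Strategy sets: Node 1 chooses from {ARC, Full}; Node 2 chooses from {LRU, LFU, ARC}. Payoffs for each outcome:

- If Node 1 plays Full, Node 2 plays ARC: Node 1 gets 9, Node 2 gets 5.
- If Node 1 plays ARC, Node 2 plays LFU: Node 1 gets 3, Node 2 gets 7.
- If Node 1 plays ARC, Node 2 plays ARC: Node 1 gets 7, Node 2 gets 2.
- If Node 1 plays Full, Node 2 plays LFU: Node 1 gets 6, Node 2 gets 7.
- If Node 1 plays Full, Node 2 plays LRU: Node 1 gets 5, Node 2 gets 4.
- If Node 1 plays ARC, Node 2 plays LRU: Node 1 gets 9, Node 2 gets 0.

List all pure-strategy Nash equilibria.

(ARC, LRU): Node 2 can switch to LFU (0 → 7). Not NE.
(ARC, LFU): Node 1 can switch to Full (3 → 6). Not NE.
(ARC, ARC): Node 1 can switch to Full (7 → 9). Not NE.
(Full, LRU): Node 1 can switch to ARC (5 → 9). Not NE.
(Full, LFU): Node 1 gets 6, best alternative 3; Node 2 gets 7, best alternative 5. No profitable deviation — NE.
(Full, ARC): Node 2 can switch to LFU (5 → 7). Not NE.

The unique pure-strategy Nash equilibrium is (Full, LFU).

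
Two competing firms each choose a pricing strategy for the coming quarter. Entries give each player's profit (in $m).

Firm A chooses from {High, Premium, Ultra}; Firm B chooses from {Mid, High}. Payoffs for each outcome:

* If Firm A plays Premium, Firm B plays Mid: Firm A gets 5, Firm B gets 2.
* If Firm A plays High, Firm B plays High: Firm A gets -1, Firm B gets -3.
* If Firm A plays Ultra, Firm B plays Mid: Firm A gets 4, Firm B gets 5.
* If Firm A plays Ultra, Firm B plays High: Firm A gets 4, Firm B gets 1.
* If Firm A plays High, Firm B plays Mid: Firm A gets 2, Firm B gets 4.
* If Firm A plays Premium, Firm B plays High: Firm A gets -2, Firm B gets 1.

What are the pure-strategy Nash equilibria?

The unique pure-strategy Nash equilibrium is (Premium, Mid).

Check each profile: it is a Nash equilibrium iff no player can strictly gain by switching unilaterally.
(High, Mid): Firm A can switch to Premium (2 → 5). Not NE.
(High, High): Firm A can switch to Ultra (-1 → 4). Not NE.
(Premium, Mid): Firm A gets 5, best alternative 4; Firm B gets 2, best alternative 1. No profitable deviation — NE.
(Premium, High): Firm A can switch to High (-2 → -1). Not NE.
(Ultra, Mid): Firm A can switch to Premium (4 → 5). Not NE.
(Ultra, High): Firm B can switch to Mid (1 → 5). Not NE.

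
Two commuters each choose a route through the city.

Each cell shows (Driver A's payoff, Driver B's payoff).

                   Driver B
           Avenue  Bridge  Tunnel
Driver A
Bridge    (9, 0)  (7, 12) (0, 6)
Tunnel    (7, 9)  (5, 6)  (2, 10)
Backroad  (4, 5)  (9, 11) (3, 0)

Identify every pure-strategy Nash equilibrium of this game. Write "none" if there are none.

Pure NE: (Backroad, Bridge)

For each player, find the best response to each opponent profile; mutual best responses are the pure NE.
Driver A against Avenue: payoffs 9, 7, 4 → best response Bridge.
Driver A against Bridge: payoffs 7, 5, 9 → best response Backroad.
Driver A against Tunnel: payoffs 0, 2, 3 → best response Backroad.
Driver B against Bridge: payoffs 0, 12, 6 → best response Bridge.
Driver B against Tunnel: payoffs 9, 6, 10 → best response Tunnel.
Driver B against Backroad: payoffs 5, 11, 0 → best response Bridge.
Mutual best responses: (Backroad, Bridge).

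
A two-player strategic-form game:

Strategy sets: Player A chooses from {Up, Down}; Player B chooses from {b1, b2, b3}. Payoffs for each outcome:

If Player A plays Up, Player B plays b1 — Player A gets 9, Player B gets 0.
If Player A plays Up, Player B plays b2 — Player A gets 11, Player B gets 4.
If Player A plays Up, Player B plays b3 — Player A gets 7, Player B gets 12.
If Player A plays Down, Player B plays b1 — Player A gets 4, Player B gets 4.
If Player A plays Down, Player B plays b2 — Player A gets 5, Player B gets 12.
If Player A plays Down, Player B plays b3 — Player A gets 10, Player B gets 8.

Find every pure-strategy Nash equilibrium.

Player A against b1: payoffs 9, 4 → best response Up.
Player A against b2: payoffs 11, 5 → best response Up.
Player A against b3: payoffs 7, 10 → best response Down.
Player B against Up: payoffs 0, 4, 12 → best response b3.
Player B against Down: payoffs 4, 12, 8 → best response b2.
No profile is a mutual best response for all players.

none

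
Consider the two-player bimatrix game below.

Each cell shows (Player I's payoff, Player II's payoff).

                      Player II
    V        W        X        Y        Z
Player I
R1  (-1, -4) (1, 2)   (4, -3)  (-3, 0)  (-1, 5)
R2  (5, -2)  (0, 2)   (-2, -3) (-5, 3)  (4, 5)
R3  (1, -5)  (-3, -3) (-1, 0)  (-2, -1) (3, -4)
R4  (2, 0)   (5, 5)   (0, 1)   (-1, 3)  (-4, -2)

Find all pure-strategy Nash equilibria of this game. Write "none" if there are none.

(R2, Z) and (R4, W)

Player I against V: payoffs -1, 5, 1, 2 → best response R2.
Player I against W: payoffs 1, 0, -3, 5 → best response R4.
Player I against X: payoffs 4, -2, -1, 0 → best response R1.
Player I against Y: payoffs -3, -5, -2, -1 → best response R4.
Player I against Z: payoffs -1, 4, 3, -4 → best response R2.
Player II against R1: payoffs -4, 2, -3, 0, 5 → best response Z.
Player II against R2: payoffs -2, 2, -3, 3, 5 → best response Z.
Player II against R3: payoffs -5, -3, 0, -1, -4 → best response X.
Player II against R4: payoffs 0, 5, 1, 3, -2 → best response W.
Mutual best responses: (R2, Z); (R4, W).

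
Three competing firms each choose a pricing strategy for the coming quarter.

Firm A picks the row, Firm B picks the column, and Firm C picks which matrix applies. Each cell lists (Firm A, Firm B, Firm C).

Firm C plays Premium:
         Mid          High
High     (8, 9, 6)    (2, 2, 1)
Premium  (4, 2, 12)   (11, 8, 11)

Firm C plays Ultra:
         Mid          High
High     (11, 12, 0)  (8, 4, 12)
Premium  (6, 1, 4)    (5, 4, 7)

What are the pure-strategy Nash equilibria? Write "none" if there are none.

Firm A against (Mid, Premium): payoffs 8, 4 → best response High.
Firm A against (Mid, Ultra): payoffs 11, 6 → best response High.
Firm A against (High, Premium): payoffs 2, 11 → best response Premium.
Firm A against (High, Ultra): payoffs 8, 5 → best response High.
Firm B against (High, Premium): payoffs 9, 2 → best response Mid.
Firm B against (High, Ultra): payoffs 12, 4 → best response Mid.
Firm B against (Premium, Premium): payoffs 2, 8 → best response High.
Firm B against (Premium, Ultra): payoffs 1, 4 → best response High.
Firm C against (High, Mid): payoffs 6, 0 → best response Premium.
Firm C against (High, High): payoffs 1, 12 → best response Ultra.
Firm C against (Premium, Mid): payoffs 12, 4 → best response Premium.
Firm C against (Premium, High): payoffs 11, 7 → best response Premium.
Mutual best responses: (High, Mid, Premium); (Premium, High, Premium).

Pure-strategy Nash equilibria: (High, Mid, Premium) and (Premium, High, Premium)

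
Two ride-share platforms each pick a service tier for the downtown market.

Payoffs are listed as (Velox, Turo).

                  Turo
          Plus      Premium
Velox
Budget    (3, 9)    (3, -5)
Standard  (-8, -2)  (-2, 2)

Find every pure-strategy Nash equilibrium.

Check each profile: it is a Nash equilibrium iff no player can strictly gain by switching unilaterally.
(Budget, Plus): Velox gets 3, best alternative -8; Turo gets 9, best alternative -5. No profitable deviation — NE.
(Budget, Premium): Turo can switch to Plus (-5 → 9). Not NE.
(Standard, Plus): Velox can switch to Budget (-8 → 3). Not NE.
(Standard, Premium): Velox can switch to Budget (-2 → 3). Not NE.

(Budget, Plus)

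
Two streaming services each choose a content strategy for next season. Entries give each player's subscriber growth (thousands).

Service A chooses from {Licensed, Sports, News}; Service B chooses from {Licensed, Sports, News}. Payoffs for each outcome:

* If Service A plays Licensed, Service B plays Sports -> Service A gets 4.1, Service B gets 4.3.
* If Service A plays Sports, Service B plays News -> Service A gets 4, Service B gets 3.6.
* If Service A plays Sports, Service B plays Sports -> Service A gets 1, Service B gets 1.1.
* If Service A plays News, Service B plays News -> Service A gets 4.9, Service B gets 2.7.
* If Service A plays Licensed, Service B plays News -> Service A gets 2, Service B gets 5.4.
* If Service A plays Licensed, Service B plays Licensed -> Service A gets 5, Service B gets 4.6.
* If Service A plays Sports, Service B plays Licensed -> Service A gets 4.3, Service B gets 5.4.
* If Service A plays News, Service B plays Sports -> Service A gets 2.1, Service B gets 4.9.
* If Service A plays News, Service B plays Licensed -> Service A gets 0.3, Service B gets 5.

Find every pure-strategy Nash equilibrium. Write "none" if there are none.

This game has no pure Nash equilibrium.

For each player, find the best response to each opponent profile; mutual best responses are the pure NE.
Service A against Licensed: payoffs 5, 4.3, 0.3 → best response Licensed.
Service A against Sports: payoffs 4.1, 1, 2.1 → best response Licensed.
Service A against News: payoffs 2, 4, 4.9 → best response News.
Service B against Licensed: payoffs 4.6, 4.3, 5.4 → best response News.
Service B against Sports: payoffs 5.4, 1.1, 3.6 → best response Licensed.
Service B against News: payoffs 5, 4.9, 2.7 → best response Licensed.
No profile is a mutual best response for all players.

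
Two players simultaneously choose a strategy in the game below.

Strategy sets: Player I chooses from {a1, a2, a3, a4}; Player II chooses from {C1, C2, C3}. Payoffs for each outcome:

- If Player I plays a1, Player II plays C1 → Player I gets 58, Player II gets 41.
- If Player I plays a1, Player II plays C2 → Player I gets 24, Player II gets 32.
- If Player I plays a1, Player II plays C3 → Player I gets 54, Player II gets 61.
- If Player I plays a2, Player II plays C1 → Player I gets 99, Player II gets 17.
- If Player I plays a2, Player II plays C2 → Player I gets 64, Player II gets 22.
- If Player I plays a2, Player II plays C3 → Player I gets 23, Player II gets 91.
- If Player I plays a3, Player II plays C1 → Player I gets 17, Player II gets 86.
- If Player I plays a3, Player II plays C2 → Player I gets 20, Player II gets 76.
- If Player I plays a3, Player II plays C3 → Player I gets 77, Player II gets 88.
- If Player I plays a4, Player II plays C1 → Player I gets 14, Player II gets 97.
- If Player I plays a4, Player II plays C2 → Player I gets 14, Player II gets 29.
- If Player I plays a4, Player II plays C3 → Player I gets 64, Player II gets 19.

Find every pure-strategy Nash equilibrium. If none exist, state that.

(a1, C1): Player I can switch to a2 (58 → 99). Not NE.
(a1, C2): Player I can switch to a2 (24 → 64). Not NE.
(a1, C3): Player I can switch to a3 (54 → 77). Not NE.
(a2, C1): Player II can switch to C2 (17 → 22). Not NE.
(a2, C2): Player II can switch to C3 (22 → 91). Not NE.
(a2, C3): Player I can switch to a1 (23 → 54). Not NE.
(a3, C3): Player I gets 77, best alternative 64; Player II gets 88, best alternative 86. No profitable deviation — NE.
(The remaining 5 profiles each have a profitable deviation by the same check.)

(a3, C3)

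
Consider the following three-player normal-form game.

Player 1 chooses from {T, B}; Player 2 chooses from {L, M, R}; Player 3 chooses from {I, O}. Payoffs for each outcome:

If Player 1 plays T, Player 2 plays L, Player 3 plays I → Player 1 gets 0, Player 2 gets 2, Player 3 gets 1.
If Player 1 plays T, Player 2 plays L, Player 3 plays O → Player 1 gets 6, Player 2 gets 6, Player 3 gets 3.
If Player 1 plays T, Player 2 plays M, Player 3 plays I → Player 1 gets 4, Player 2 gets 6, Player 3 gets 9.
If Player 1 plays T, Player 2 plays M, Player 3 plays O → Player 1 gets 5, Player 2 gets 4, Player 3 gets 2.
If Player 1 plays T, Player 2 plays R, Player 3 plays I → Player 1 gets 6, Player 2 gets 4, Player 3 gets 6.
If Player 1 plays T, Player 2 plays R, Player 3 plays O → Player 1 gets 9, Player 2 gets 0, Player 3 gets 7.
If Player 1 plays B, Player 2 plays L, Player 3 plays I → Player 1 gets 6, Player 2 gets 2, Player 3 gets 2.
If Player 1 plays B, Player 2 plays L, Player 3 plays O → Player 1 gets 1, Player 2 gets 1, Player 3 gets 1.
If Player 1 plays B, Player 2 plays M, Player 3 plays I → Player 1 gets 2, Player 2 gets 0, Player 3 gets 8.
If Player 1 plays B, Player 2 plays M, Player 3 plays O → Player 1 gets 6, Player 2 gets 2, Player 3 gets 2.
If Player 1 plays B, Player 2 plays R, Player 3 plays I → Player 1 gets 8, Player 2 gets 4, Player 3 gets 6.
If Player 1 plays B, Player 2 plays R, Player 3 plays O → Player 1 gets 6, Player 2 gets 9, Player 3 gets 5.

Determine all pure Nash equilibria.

The pure Nash equilibria are (T, L, O) and (T, M, I) and (B, R, I).

Player 1 against (L, I): payoffs 0, 6 → best response B.
Player 1 against (L, O): payoffs 6, 1 → best response T.
Player 1 against (M, I): payoffs 4, 2 → best response T.
Player 1 against (M, O): payoffs 5, 6 → best response B.
Player 1 against (R, I): payoffs 6, 8 → best response B.
Player 1 against (R, O): payoffs 9, 6 → best response T.
Player 2 against (T, I): payoffs 2, 6, 4 → best response M.
Player 2 against (T, O): payoffs 6, 4, 0 → best response L.
Player 2 against (B, I): payoffs 2, 0, 4 → best response R.
Player 2 against (B, O): payoffs 1, 2, 9 → best response R.
Player 3 against (T, L): payoffs 1, 3 → best response O.
Player 3 against (T, M): payoffs 9, 2 → best response I.
Player 3 against (T, R): payoffs 6, 7 → best response O.
Player 3 against (B, L): payoffs 2, 1 → best response I.
Player 3 against (B, M): payoffs 8, 2 → best response I.
Player 3 against (B, R): payoffs 6, 5 → best response I.
Mutual best responses: (T, L, O); (T, M, I); (B, R, I).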